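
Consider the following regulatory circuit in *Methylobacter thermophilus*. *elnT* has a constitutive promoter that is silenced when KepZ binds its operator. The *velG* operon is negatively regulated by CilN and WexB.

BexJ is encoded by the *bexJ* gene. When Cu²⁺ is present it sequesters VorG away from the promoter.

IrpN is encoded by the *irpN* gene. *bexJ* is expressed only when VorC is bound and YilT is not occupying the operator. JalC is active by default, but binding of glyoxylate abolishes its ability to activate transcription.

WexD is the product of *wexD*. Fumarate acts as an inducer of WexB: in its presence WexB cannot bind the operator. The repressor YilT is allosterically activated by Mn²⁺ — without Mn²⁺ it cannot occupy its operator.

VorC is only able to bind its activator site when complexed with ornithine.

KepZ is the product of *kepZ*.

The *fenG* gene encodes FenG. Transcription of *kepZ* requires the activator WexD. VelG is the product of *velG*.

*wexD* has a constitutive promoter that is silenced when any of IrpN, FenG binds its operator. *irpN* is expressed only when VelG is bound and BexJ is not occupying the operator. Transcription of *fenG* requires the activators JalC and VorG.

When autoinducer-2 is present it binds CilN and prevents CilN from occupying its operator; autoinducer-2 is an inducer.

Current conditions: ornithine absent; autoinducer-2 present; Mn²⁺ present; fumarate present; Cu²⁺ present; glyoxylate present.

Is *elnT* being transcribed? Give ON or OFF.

ON

Autoinducer-2 is present, so CilN is inactive.
Fumarate is present, so WexB is inactive.
With no repressor bound, *velG* is transcribed.
So VelG is produced and active.
Mn²⁺ is present, so YilT is active.
Ornithine is absent, so VorC is inactive.
With repressor YilT bound, *bexJ* is not transcribed.
So BexJ is not produced.
No repressor is bound and VelG is active, so *irpN* is transcribed.
So IrpN is produced and active.
Glyoxylate is present, so JalC is inactive.
Cu²⁺ is present, so VorG is inactive.
Required activator JalC is absent, so *fenG* is not transcribed.
So FenG is not produced.
With repressor IrpN bound, *wexD* is not transcribed.
So WexD is not produced.
Required activator WexD is absent, so *kepZ* is not transcribed.
So KepZ is not produced.
With no repressor bound, *elnT* is transcribed.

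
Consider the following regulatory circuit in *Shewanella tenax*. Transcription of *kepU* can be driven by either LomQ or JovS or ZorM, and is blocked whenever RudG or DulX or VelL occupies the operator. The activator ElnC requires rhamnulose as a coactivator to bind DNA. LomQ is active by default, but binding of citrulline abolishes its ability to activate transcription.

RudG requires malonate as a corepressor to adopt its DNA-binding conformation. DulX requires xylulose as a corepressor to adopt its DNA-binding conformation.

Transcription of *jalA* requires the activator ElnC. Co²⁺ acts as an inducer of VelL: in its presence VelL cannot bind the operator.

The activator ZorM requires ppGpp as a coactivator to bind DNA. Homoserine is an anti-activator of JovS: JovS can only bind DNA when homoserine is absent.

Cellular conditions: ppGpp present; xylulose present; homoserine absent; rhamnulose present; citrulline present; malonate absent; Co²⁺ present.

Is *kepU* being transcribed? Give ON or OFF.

Citrulline is present, so LomQ is inactive.
Malonate is absent, so RudG is inactive.
Homoserine is absent, so JovS is active.
Xylulose is present, so DulX is active.
ppGpp is present, so ZorM is active.
Co²⁺ is present, so VelL is inactive.
With repressor DulX bound, *kepU* is not transcribed.

OFF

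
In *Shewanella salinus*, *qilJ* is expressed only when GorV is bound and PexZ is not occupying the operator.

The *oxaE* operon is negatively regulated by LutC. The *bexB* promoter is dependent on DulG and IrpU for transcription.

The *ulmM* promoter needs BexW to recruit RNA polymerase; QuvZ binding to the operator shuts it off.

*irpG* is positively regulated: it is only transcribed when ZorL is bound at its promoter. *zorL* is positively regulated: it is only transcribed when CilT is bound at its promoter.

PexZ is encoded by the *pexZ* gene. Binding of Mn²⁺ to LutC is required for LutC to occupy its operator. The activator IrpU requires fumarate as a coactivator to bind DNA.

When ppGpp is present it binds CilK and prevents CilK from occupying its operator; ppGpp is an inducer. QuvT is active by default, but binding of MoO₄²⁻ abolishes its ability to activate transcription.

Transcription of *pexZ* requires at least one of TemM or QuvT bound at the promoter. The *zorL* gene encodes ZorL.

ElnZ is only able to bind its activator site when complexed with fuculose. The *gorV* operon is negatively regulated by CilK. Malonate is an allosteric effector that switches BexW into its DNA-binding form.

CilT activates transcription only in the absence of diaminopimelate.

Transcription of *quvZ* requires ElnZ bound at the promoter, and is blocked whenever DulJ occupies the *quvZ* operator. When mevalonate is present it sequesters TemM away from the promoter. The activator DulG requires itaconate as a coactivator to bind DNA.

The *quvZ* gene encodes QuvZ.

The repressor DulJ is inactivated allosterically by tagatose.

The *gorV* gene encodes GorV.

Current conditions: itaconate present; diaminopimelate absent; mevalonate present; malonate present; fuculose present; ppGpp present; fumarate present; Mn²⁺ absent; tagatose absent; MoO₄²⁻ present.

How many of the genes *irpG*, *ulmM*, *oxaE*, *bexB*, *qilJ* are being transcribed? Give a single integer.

Diaminopimelate is absent, so CilT is active.
No repressor is bound and CilT is active, so *zorL* is transcribed.
So ZorL is produced and active.
No repressor is bound and ZorL is active, so *irpG* is transcribed.
→ *irpG* is ON.
Malonate is present, so BexW is active.
Fuculose is present, so ElnZ is active.
Tagatose is absent, so DulJ is active.
With repressor DulJ bound, *quvZ* is not transcribed.
So QuvZ is not produced.
No repressor is bound and BexW is active, so *ulmM* is transcribed.
→ *ulmM* is ON.
Mn²⁺ is absent, so LutC is inactive.
With no repressor bound, *oxaE* is transcribed.
→ *oxaE* is ON.
Itaconate is present, so DulG is active.
Fumarate is present, so IrpU is active.
No repressor is bound and DulG and IrpU are active, so *bexB* is transcribed.
→ *bexB* is ON.
Mevalonate is present, so TemM is inactive.
MoO₄²⁻ is present, so QuvT is inactive.
No activator is available at the *pexZ* promoter, so *pexZ* is not transcribed.
So PexZ is not produced.
ppGpp is present, so CilK is inactive.
With no repressor bound, *gorV* is transcribed.
So GorV is produced and active.
No repressor is bound and GorV is active, so *qilJ* is transcribed.
→ *qilJ* is ON.
5 of the 5 genes are transcribed.

5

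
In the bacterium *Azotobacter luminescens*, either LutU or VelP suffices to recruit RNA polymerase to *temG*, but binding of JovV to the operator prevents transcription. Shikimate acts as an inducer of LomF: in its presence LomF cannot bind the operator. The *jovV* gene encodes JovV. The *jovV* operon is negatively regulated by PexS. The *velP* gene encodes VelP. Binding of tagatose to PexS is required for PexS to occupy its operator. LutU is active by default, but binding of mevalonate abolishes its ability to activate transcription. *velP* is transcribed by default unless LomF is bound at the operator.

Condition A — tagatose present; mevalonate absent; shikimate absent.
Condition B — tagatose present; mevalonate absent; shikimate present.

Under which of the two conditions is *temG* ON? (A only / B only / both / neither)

Condition A:
Tagatose is present, so PexS is active.
With repressor PexS bound, *jovV* is not transcribed.
So JovV is not produced.
Mevalonate is absent, so LutU is active.
Shikimate is absent, so LomF is active.
With repressor LomF bound, *velP* is not transcribed.
So VelP is not produced.
Activator LutU is present, so *temG* is transcribed.
→ *temG* is ON in A.
Condition B:
Tagatose is present, so PexS is active.
With repressor PexS bound, *jovV* is not transcribed.
So JovV is not produced.
Mevalonate is absent, so LutU is active.
Shikimate is present, so LomF is inactive.
With no repressor bound, *velP* is transcribed.
So VelP is produced and active.
Activator LutU is present, so *temG* is transcribed.
→ *temG* is ON in B.

both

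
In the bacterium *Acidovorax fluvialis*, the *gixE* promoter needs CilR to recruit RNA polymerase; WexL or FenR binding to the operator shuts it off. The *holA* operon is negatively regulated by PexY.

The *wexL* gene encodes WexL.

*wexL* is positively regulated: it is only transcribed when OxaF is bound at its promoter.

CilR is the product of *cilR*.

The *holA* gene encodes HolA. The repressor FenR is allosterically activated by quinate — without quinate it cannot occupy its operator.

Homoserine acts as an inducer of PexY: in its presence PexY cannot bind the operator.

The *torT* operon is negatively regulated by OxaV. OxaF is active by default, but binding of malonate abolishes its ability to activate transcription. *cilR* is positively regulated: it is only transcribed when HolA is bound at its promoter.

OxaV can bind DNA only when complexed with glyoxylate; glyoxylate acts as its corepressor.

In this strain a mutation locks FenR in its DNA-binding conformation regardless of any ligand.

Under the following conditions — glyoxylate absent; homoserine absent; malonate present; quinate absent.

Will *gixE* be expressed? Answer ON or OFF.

OFF

Malonate is present, so OxaF is inactive.
Required activator OxaF is absent, so *wexL* is not transcribed.
So WexL is not produced.
Homoserine is absent, so PexY is active.
With repressor PexY bound, *holA* is not transcribed.
So HolA is not produced.
Required activator HolA is absent, so *cilR* is not transcribed.
So CilR is not produced.
FenR is constitutively active in this strain.
With repressor FenR bound, *gixE* is not transcribed.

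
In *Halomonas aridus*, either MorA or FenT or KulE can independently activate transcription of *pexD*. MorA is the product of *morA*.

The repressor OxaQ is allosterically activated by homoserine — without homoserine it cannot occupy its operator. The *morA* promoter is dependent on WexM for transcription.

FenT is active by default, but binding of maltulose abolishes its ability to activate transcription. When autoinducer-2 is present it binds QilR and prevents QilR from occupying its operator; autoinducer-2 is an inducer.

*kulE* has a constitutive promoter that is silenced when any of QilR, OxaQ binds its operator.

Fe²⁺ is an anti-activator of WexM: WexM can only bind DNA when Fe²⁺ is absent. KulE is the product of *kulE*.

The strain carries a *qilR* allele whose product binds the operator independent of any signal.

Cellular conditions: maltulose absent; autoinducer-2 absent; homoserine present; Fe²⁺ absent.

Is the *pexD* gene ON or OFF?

Fe²⁺ is absent, so WexM is active.
No repressor is bound and WexM is active, so *morA* is transcribed.
So MorA is produced and active.
Maltulose is absent, so FenT is active.
QilR is constitutively active in this strain.
Homoserine is present, so OxaQ is active.
With repressor QilR bound, *kulE* is not transcribed.
So KulE is not produced.
Activator MorA is present, so *pexD* is transcribed.

ON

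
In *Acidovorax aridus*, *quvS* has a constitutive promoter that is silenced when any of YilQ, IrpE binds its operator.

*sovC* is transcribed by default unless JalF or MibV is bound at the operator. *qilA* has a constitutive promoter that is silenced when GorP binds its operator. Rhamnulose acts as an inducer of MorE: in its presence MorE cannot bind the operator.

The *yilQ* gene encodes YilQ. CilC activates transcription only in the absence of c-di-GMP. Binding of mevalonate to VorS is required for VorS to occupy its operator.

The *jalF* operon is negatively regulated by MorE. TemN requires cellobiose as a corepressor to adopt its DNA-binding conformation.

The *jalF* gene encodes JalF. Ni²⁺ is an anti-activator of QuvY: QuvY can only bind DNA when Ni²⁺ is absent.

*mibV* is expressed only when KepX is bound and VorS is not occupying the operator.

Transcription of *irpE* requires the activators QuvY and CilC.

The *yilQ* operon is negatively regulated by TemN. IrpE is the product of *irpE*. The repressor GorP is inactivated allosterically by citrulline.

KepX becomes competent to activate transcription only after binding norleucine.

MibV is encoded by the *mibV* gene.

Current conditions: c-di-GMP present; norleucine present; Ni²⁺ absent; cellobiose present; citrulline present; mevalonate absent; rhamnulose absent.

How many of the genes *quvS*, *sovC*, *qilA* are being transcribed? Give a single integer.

Cellobiose is present, so TemN is active.
With repressor TemN bound, *yilQ* is not transcribed.
So YilQ is not produced.
Ni²⁺ is absent, so QuvY is active.
c-di-GMP is present, so CilC is inactive.
Required activator CilC is absent, so *irpE* is not transcribed.
So IrpE is not produced.
With no repressor bound, *quvS* is transcribed.
→ *quvS* is ON.
Rhamnulose is absent, so MorE is active.
With repressor MorE bound, *jalF* is not transcribed.
So JalF is not produced.
Norleucine is present, so KepX is active.
Mevalonate is absent, so VorS is inactive.
No repressor is bound and KepX is active, so *mibV* is transcribed.
So MibV is produced and active.
With repressor MibV bound, *sovC* is not transcribed.
→ *sovC* is OFF.
Citrulline is present, so GorP is inactive.
With no repressor bound, *qilA* is transcribed.
→ *qilA* is ON.
2 of the 3 genes are transcribed.

2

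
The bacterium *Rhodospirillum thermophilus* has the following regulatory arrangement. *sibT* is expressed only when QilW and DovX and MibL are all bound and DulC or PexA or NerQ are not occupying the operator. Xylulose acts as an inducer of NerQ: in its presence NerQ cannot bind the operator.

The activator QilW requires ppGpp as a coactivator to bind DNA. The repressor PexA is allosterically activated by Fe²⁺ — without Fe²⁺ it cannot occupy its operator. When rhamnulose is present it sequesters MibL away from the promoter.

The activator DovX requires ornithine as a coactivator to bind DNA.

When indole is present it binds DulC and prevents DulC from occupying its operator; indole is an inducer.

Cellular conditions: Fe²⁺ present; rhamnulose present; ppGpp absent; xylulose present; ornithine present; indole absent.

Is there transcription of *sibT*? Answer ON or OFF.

Indole is absent, so DulC is active.
Fe²⁺ is present, so PexA is active.
ppGpp is absent, so QilW is inactive.
Ornithine is present, so DovX is active.
Rhamnulose is present, so MibL is inactive.
Xylulose is present, so NerQ is inactive.
With repressor DulC bound, *sibT* is not transcribed.

OFF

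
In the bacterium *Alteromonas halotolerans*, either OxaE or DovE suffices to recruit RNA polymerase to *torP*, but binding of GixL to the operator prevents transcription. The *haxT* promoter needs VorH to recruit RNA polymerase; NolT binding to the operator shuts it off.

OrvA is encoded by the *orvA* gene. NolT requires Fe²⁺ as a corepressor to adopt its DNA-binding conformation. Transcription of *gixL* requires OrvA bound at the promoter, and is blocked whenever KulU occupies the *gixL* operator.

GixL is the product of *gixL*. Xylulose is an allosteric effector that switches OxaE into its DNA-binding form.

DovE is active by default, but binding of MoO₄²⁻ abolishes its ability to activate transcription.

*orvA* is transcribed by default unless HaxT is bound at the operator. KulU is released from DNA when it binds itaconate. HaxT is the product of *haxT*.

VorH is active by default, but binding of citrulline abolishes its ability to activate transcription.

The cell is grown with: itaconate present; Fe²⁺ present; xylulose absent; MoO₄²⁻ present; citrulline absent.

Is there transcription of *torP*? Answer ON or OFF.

Itaconate is present, so KulU is inactive.
Citrulline is absent, so VorH is active.
Fe²⁺ is present, so NolT is active.
With repressor NolT bound, *haxT* is not transcribed.
So HaxT is not produced.
With no repressor bound, *orvA* is transcribed.
So OrvA is produced and active.
No repressor is bound and OrvA is active, so *gixL* is transcribed.
So GixL is produced and active.
Xylulose is absent, so OxaE is inactive.
MoO₄²⁻ is present, so DovE is inactive.
With repressor GixL bound, *torP* is not transcribed.

OFF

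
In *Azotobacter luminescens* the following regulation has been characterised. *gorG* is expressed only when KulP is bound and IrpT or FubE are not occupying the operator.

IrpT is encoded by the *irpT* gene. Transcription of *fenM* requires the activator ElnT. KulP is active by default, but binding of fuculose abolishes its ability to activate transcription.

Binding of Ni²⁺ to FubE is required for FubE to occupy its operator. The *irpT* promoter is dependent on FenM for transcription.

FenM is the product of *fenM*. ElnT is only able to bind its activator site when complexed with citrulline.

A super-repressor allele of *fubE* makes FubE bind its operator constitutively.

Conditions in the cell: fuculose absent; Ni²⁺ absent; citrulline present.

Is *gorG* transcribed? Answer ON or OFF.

Citrulline is present, so ElnT is active.
No repressor is bound and ElnT is active, so *fenM* is transcribed.
So FenM is produced and active.
No repressor is bound and FenM is active, so *irpT* is transcribed.
So IrpT is produced and active.
Fuculose is absent, so KulP is active.
FubE is constitutively active in this strain.
With repressor IrpT bound, *gorG* is not transcribed.

OFF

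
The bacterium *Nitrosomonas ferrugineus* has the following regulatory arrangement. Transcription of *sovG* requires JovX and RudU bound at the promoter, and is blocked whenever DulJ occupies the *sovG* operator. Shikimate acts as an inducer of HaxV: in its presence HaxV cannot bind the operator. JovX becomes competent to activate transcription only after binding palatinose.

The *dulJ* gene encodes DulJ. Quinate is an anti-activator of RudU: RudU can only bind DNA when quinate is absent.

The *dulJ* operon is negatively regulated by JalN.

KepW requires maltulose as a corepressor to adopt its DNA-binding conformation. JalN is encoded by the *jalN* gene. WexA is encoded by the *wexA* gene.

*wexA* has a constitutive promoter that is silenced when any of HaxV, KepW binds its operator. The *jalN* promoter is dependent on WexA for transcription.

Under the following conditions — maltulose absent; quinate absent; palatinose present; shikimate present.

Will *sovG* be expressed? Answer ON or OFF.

Palatinose is present, so JovX is active.
Quinate is absent, so RudU is active.
Shikimate is present, so HaxV is inactive.
Maltulose is absent, so KepW is inactive.
With no repressor bound, *wexA* is transcribed.
So WexA is produced and active.
No repressor is bound and WexA is active, so *jalN* is transcribed.
So JalN is produced and active.
With repressor JalN bound, *dulJ* is not transcribed.
So DulJ is not produced.
No repressor is bound and JovX and RudU are active, so *sovG* is transcribed.

ON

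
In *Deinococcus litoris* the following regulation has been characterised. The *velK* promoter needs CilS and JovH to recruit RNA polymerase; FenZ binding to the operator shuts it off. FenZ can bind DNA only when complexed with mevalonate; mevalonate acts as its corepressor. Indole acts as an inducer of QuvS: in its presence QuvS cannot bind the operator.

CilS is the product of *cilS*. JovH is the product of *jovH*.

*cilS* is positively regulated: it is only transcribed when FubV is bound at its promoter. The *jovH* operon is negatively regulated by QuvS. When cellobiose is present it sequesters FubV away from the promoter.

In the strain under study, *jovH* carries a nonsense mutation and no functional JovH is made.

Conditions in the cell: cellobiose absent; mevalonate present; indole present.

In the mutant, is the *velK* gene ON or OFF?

OFF

Mevalonate is present, so FenZ is active.
Cellobiose is absent, so FubV is active.
No repressor is bound and FubV is active, so *cilS* is transcribed.
So CilS is produced and active.
JovH is non-functional in this strain, so it has no effect.
With repressor FenZ bound, *velK* is not transcribed.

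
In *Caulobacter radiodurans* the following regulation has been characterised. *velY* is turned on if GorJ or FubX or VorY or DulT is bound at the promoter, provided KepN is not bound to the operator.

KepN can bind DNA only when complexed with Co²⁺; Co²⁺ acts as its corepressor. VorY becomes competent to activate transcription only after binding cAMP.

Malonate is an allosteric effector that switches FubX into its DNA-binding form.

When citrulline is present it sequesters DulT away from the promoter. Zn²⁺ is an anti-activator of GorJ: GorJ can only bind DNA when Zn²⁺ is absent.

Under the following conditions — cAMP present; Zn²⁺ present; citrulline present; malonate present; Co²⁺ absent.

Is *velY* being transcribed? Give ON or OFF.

ON

Zn²⁺ is present, so GorJ is inactive.
Malonate is present, so FubX is active.
Co²⁺ is absent, so KepN is inactive.
cAMP is present, so VorY is active.
Citrulline is present, so DulT is inactive.
Activator FubX is present, so *velY* is transcribed.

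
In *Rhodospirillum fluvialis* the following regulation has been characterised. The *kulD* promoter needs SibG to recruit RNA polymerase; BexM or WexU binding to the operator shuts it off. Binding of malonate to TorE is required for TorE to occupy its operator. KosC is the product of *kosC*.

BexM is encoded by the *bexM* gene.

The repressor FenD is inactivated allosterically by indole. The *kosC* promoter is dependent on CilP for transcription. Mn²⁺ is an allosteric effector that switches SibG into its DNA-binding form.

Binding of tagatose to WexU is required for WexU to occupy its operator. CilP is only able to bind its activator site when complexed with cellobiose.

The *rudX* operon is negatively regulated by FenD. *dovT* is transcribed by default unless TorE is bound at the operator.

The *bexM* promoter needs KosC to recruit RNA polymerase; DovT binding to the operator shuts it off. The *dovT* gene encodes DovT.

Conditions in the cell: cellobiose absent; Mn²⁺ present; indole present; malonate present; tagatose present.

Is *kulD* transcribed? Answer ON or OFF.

OFF

Mn²⁺ is present, so SibG is active.
Cellobiose is absent, so CilP is inactive.
Required activator CilP is absent, so *kosC* is not transcribed.
So KosC is not produced.
Malonate is present, so TorE is active.
With repressor TorE bound, *dovT* is not transcribed.
So DovT is not produced.
Required activator KosC is absent, so *bexM* is not transcribed.
So BexM is not produced.
Tagatose is present, so WexU is active.
With repressor WexU bound, *kulD* is not transcribed.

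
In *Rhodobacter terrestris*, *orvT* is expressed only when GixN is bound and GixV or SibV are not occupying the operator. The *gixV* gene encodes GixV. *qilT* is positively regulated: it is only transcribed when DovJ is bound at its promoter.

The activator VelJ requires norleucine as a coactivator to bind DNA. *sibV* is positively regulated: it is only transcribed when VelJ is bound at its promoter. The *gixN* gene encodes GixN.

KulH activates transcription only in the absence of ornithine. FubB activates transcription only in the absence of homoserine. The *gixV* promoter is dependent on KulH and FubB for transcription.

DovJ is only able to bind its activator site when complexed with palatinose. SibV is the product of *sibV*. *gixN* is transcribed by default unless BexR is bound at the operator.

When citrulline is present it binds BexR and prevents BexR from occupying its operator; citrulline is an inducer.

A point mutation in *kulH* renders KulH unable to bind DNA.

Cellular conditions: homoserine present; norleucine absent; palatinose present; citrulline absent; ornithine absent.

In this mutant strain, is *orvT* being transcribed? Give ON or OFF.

OFF

KulH is non-functional in this strain, so it has no effect.
Homoserine is present, so FubB is inactive.
Required activator KulH is absent, so *gixV* is not transcribed.
So GixV is not produced.
Norleucine is absent, so VelJ is inactive.
Required activator VelJ is absent, so *sibV* is not transcribed.
So SibV is not produced.
Citrulline is absent, so BexR is active.
With repressor BexR bound, *gixN* is not transcribed.
So GixN is not produced.
Required activator GixN is absent, so *orvT* is not transcribed.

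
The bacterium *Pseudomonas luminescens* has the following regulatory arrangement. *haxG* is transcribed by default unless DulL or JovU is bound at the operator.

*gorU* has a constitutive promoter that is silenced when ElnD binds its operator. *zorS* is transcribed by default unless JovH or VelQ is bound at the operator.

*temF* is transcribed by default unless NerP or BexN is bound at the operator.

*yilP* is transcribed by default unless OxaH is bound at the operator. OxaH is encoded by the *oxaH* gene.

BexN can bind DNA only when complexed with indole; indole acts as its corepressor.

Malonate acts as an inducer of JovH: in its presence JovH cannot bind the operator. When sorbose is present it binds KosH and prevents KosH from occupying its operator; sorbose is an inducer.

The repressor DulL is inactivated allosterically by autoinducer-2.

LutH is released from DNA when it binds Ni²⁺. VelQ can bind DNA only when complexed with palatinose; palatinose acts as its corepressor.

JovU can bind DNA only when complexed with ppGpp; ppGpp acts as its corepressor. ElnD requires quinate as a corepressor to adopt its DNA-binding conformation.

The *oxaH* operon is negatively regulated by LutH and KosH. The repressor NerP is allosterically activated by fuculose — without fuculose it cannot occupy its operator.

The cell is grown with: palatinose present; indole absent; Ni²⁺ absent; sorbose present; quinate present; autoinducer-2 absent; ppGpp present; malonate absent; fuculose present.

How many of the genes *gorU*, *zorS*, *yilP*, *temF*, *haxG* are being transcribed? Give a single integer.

Quinate is present, so ElnD is active.
With repressor ElnD bound, *gorU* is not transcribed.
→ *gorU* is OFF.
Malonate is absent, so JovH is active.
Palatinose is present, so VelQ is active.
With repressor JovH bound, *zorS* is not transcribed.
→ *zorS* is OFF.
Ni²⁺ is absent, so LutH is active.
Sorbose is present, so KosH is inactive.
With repressor LutH bound, *oxaH* is not transcribed.
So OxaH is not produced.
With no repressor bound, *yilP* is transcribed.
→ *yilP* is ON.
Fuculose is present, so NerP is active.
Indole is absent, so BexN is inactive.
With repressor NerP bound, *temF* is not transcribed.
→ *temF* is OFF.
Autoinducer-2 is absent, so DulL is active.
ppGpp is present, so JovU is active.
With repressor DulL bound, *haxG* is not transcribed.
→ *haxG* is OFF.
1 of the 5 genes is transcribed.

1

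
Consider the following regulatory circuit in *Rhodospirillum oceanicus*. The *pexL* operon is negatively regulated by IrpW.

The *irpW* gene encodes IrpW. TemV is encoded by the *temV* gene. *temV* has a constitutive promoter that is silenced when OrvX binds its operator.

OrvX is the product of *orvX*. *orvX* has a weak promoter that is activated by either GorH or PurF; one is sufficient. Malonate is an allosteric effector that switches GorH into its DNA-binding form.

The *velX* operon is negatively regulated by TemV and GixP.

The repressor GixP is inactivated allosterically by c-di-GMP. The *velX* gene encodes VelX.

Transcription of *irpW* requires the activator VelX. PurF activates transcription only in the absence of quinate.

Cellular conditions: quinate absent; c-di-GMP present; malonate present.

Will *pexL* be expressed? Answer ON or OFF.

OFF

Malonate is present, so GorH is active.
Quinate is absent, so PurF is active.
Activator GorH is present, so *orvX* is transcribed.
So OrvX is produced and active.
With repressor OrvX bound, *temV* is not transcribed.
So TemV is not produced.
c-di-GMP is present, so GixP is inactive.
With no repressor bound, *velX* is transcribed.
So VelX is produced and active.
No repressor is bound and VelX is active, so *irpW* is transcribed.
So IrpW is produced and active.
With repressor IrpW bound, *pexL* is not transcribed.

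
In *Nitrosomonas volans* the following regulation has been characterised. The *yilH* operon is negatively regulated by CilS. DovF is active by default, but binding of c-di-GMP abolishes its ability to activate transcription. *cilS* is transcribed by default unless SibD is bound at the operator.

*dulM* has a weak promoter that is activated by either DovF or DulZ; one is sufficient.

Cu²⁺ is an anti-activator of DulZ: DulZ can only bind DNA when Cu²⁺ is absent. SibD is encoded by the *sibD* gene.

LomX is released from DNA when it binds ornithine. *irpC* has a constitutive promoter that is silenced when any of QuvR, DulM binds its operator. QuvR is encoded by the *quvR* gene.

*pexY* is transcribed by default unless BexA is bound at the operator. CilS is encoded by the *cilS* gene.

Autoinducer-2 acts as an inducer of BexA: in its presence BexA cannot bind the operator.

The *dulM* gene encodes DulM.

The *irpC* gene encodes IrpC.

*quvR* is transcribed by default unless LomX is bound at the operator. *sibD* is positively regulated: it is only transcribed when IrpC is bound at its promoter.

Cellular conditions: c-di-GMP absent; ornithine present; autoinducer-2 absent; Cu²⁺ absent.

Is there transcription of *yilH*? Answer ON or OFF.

OFF

Ornithine is present, so LomX is inactive.
With no repressor bound, *quvR* is transcribed.
So QuvR is produced and active.
c-di-GMP is absent, so DovF is active.
Cu²⁺ is absent, so DulZ is active.
Activator DovF is present, so *dulM* is transcribed.
So DulM is produced and active.
With repressor QuvR bound, *irpC* is not transcribed.
So IrpC is not produced.
Required activator IrpC is absent, so *sibD* is not transcribed.
So SibD is not produced.
With no repressor bound, *cilS* is transcribed.
So CilS is produced and active.
With repressor CilS bound, *yilH* is not transcribed.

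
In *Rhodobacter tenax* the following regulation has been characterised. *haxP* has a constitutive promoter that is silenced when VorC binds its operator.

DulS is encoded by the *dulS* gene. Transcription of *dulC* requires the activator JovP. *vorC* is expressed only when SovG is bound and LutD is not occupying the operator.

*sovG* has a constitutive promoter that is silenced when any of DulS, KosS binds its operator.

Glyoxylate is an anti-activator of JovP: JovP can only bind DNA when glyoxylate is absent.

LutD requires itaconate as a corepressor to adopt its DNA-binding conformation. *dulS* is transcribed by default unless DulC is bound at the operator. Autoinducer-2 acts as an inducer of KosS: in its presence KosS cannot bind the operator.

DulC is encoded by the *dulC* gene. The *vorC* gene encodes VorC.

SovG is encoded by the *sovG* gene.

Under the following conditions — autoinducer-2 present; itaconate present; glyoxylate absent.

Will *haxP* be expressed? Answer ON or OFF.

Glyoxylate is absent, so JovP is active.
No repressor is bound and JovP is active, so *dulC* is transcribed.
So DulC is produced and active.
With repressor DulC bound, *dulS* is not transcribed.
So DulS is not produced.
Autoinducer-2 is present, so KosS is inactive.
With no repressor bound, *sovG* is transcribed.
So SovG is produced and active.
Itaconate is present, so LutD is active.
With repressor LutD bound, *vorC* is not transcribed.
So VorC is not produced.
With no repressor bound, *haxP* is transcribed.

ON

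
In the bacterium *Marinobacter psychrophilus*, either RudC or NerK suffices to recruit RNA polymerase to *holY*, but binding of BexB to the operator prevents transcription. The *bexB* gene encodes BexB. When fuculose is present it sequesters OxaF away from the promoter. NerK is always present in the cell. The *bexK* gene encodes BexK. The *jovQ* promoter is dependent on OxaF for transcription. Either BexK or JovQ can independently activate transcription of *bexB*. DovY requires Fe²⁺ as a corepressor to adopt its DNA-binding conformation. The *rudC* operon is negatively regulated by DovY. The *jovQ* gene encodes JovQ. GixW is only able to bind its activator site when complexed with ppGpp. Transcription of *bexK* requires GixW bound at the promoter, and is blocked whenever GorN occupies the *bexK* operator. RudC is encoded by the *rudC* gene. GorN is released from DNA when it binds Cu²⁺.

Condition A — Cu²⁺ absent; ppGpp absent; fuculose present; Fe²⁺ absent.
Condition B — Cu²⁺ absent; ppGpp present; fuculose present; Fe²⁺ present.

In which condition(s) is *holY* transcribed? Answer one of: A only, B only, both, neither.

Condition A:
Cu²⁺ is absent, so GorN is active.
ppGpp is absent, so GixW is inactive.
With repressor GorN bound, *bexK* is not transcribed.
So BexK is not produced.
Fuculose is present, so OxaF is inactive.
Required activator OxaF is absent, so *jovQ* is not transcribed.
So JovQ is not produced.
No activator is available at the *bexB* promoter, so *bexB* is not transcribed.
So BexB is not produced.
Fe²⁺ is absent, so DovY is inactive.
With no repressor bound, *rudC* is transcribed.
So RudC is produced and active.
NerK is produced constitutively and is active.
Activator RudC is present, so *holY* is transcribed.
→ *holY* is ON in A.
Condition B:
Cu²⁺ is absent, so GorN is active.
ppGpp is present, so GixW is active.
With repressor GorN bound, *bexK* is not transcribed.
So BexK is not produced.
Fuculose is present, so OxaF is inactive.
Required activator OxaF is absent, so *jovQ* is not transcribed.
So JovQ is not produced.
No activator is available at the *bexB* promoter, so *bexB* is not transcribed.
So BexB is not produced.
Fe²⁺ is present, so DovY is active.
With repressor DovY bound, *rudC* is not transcribed.
So RudC is not produced.
NerK is produced constitutively and is active.
Activator NerK is present, so *holY* is transcribed.
→ *holY* is ON in B.

both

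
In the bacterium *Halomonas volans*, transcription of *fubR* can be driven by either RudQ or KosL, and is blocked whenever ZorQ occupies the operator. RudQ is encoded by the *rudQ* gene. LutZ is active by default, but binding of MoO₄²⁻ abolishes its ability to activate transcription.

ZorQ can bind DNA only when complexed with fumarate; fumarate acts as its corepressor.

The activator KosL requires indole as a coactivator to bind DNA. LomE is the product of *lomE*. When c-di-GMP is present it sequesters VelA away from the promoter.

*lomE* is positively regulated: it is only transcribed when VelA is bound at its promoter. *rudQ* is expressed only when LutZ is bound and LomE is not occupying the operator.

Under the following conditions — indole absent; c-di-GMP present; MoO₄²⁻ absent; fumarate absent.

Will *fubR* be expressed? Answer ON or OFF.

MoO₄²⁻ is absent, so LutZ is active.
c-di-GMP is present, so VelA is inactive.
Required activator VelA is absent, so *lomE* is not transcribed.
So LomE is not produced.
No repressor is bound and LutZ is active, so *rudQ* is transcribed.
So RudQ is produced and active.
Fumarate is absent, so ZorQ is inactive.
Indole is absent, so KosL is inactive.
Activator RudQ is present, so *fubR* is transcribed.

ON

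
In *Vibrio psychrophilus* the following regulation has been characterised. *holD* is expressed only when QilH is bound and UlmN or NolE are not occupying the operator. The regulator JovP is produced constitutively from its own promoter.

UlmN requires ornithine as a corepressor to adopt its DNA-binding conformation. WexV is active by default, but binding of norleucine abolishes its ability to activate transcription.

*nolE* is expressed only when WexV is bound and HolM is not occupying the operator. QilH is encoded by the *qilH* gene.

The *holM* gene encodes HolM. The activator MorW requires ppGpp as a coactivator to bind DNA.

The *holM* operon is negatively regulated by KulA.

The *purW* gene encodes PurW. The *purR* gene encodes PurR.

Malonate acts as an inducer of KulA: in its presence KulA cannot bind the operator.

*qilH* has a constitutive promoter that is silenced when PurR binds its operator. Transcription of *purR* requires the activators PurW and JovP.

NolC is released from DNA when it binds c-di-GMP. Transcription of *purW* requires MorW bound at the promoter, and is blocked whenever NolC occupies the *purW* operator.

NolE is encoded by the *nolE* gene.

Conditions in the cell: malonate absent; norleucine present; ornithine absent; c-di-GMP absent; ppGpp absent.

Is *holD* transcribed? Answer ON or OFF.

Ornithine is absent, so UlmN is inactive.
Norleucine is present, so WexV is inactive.
Malonate is absent, so KulA is active.
With repressor KulA bound, *holM* is not transcribed.
So HolM is not produced.
Required activator WexV is absent, so *nolE* is not transcribed.
So NolE is not produced.
ppGpp is absent, so MorW is inactive.
c-di-GMP is absent, so NolC is active.
With repressor NolC bound, *purW* is not transcribed.
So PurW is not produced.
JovP is produced constitutively and is active.
Required activator PurW is absent, so *purR* is not transcribed.
So PurR is not produced.
With no repressor bound, *qilH* is transcribed.
So QilH is produced and active.
No repressor is bound and QilH is active, so *holD* is transcribed.

ON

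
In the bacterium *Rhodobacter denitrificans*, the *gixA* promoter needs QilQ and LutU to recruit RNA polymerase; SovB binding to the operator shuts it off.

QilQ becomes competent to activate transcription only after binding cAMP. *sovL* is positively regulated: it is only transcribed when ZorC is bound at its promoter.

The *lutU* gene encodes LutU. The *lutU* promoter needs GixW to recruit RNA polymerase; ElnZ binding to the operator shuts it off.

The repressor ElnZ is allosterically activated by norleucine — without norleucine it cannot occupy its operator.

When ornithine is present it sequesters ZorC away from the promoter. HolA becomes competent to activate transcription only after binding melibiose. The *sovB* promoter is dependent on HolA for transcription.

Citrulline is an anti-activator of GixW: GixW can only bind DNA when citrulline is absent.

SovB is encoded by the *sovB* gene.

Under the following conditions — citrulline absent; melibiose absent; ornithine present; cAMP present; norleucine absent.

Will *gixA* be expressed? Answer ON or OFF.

ON

Melibiose is absent, so HolA is inactive.
Required activator HolA is absent, so *sovB* is not transcribed.
So SovB is not produced.
cAMP is present, so QilQ is active.
Citrulline is absent, so GixW is active.
Norleucine is absent, so ElnZ is inactive.
No repressor is bound and GixW is active, so *lutU* is transcribed.
So LutU is produced and active.
No repressor is bound and QilQ and LutU are active, so *gixA* is transcribed.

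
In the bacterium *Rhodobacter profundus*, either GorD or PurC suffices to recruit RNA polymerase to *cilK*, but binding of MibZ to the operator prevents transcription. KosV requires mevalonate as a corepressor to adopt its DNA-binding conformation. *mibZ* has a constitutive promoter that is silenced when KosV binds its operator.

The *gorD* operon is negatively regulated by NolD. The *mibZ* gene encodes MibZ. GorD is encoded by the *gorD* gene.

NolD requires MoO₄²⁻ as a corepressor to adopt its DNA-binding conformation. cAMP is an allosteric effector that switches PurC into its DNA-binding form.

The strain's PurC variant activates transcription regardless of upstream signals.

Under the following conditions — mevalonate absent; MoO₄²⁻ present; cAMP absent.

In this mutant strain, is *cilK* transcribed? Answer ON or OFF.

OFF

Mevalonate is absent, so KosV is inactive.
With no repressor bound, *mibZ* is transcribed.
So MibZ is produced and active.
MoO₄²⁻ is present, so NolD is active.
With repressor NolD bound, *gorD* is not transcribed.
So GorD is not produced.
PurC is constitutively active in this strain.
With repressor MibZ bound, *cilK* is not transcribed.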